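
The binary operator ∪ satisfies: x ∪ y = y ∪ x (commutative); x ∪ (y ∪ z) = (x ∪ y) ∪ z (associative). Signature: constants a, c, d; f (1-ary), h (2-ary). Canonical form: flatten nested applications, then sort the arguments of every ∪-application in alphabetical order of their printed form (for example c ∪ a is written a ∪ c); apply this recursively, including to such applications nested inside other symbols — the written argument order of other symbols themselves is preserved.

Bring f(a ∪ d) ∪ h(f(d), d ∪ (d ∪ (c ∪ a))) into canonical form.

Simplify inside:  h(f(d), d ∪ (d ∪ (c ∪ a)))  →  h(f(d), a ∪ c ∪ d ∪ d)
Sort:  f(a ∪ d) ∪ h(f(d), a ∪ c ∪ d ∪ d)

Answer: f(a ∪ d) ∪ h(f(d), a ∪ c ∪ d ∪ d)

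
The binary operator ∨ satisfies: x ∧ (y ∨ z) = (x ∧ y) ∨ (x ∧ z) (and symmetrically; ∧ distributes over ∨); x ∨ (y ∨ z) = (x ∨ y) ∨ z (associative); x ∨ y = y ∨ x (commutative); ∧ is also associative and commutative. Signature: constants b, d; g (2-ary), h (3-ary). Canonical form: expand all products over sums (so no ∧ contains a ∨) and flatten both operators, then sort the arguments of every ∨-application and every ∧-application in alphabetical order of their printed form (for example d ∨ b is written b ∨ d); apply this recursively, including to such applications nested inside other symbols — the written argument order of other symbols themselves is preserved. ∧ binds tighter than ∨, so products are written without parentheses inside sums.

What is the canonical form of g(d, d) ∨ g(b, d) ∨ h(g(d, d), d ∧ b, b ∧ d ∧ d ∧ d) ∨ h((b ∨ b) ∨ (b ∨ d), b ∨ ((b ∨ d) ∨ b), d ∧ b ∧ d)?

Flatten:  g(d, d) ∨ g(b, d) ∨ h(g(d, d), b ∧ d, b ∧ d ∧ d ∧ d) ∨ h(b ∨ b ∨ b ∨ d, b ∨ b ∨ b ∨ d, b ∧ d ∧ d)
Order the arguments:  g(b, d) ∨ g(d, d) ∨ h(b ∨ b ∨ b ∨ d, b ∨ b ∨ b ∨ d, b ∧ d ∧ d) ∨ h(g(d, d), b ∧ d, b ∧ d ∧ d ∧ d)

Answer: g(b, d) ∨ g(d, d) ∨ h(b ∨ b ∨ b ∨ d, b ∨ b ∨ b ∨ d, b ∧ d ∧ d) ∨ h(g(d, d), b ∧ d, b ∧ d ∧ d ∧ d)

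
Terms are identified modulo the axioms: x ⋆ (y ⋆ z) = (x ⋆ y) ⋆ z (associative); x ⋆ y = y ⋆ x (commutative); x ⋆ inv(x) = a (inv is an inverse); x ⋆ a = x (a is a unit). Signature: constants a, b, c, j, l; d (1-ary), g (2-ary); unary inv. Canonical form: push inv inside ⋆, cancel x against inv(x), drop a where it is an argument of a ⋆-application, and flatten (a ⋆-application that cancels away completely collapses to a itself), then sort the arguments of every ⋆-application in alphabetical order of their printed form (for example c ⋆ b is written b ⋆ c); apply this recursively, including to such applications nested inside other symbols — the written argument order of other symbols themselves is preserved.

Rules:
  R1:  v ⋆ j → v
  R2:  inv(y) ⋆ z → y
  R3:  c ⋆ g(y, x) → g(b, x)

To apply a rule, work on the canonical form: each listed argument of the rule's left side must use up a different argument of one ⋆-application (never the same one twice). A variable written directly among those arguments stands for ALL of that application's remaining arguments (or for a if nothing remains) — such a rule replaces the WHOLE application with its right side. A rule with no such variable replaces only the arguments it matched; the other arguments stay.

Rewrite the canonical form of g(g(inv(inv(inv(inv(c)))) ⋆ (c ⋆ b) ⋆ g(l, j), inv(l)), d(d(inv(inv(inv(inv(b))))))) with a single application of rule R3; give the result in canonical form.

Answer: g(g(b ⋆ c ⋆ g(b, j), inv(l)), d(d(b)))

Derivation:
Canonical form:  g(g(b ⋆ c ⋆ c ⋆ g(l, j), inv(l)), d(d(b)))
Apply R3:  consuming c, g(l, j);  x := j, y := l
Giving:  g(g(b ⋆ c ⋆ g(b, j), inv(l)), d(d(b)))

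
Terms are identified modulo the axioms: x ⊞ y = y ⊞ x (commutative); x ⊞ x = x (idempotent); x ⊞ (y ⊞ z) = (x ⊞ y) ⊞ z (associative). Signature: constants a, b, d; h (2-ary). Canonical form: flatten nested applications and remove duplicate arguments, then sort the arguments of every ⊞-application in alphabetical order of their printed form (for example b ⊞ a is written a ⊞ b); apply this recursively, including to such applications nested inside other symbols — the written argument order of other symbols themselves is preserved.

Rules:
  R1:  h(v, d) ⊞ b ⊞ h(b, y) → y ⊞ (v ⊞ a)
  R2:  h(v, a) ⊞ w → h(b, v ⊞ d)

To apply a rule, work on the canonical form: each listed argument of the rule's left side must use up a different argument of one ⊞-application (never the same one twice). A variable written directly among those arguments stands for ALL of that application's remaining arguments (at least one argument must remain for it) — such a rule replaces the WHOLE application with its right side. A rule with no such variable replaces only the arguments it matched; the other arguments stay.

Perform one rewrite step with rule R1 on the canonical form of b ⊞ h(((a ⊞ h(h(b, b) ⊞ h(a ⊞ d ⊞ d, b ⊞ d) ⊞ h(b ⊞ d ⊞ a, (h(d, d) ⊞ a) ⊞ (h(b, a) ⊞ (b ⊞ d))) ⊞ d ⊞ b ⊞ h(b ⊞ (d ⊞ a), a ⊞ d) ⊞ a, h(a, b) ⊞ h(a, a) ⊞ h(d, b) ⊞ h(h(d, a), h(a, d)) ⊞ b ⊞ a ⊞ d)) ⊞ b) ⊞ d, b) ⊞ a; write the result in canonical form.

Canonical form:  a ⊞ b ⊞ h(a ⊞ b ⊞ d ⊞ h(a ⊞ b ⊞ d ⊞ h(a ⊞ b ⊞ d, a ⊞ b ⊞ d ⊞ h(b, a) ⊞ h(d, d)) ⊞ h(a ⊞ b ⊞ d, a ⊞ d) ⊞ h(a ⊞ d, b ⊞ d) ⊞ h(b, b), a ⊞ b ⊞ d ⊞ h(a, a) ⊞ h(a, b) ⊞ h(d, b) ⊞ h(h(d, a), h(a, d))), b)
R1 matches:  uses b, h(b, a), h(d, d);  v := d, y := a
Result:  a ⊞ b ⊞ h(a ⊞ b ⊞ d ⊞ h(a ⊞ b ⊞ d ⊞ h(a ⊞ b ⊞ d, a ⊞ d) ⊞ h(a ⊞ d, b ⊞ d) ⊞ h(b, b), a ⊞ b ⊞ d ⊞ h(a, a) ⊞ h(a, b) ⊞ h(d, b) ⊞ h(h(d, a), h(a, d))), b)

Answer: a ⊞ b ⊞ h(a ⊞ b ⊞ d ⊞ h(a ⊞ b ⊞ d ⊞ h(a ⊞ b ⊞ d, a ⊞ d) ⊞ h(a ⊞ d, b ⊞ d) ⊞ h(b, b), a ⊞ b ⊞ d ⊞ h(a, a) ⊞ h(a, b) ⊞ h(d, b) ⊞ h(h(d, a), h(a, d))), b)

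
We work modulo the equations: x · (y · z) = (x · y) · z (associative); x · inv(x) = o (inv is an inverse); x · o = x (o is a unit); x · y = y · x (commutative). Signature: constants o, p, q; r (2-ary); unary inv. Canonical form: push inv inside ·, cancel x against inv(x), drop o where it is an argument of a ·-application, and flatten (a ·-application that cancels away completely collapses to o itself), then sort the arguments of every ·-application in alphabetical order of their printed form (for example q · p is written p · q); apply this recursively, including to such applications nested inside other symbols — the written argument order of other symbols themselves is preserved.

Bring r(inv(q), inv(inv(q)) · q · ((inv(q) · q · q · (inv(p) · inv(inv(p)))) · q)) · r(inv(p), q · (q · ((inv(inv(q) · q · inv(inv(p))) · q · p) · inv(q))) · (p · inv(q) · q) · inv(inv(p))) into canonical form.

Push inv inside:  distribute inv over · and collapse double inv
Collect terms:  r(inv(q), q · q · q · q) · r(inv(p), p · p · q · q)
Sort:  r(inv(p), p · p · q · q) · r(inv(q), q · q · q · q)

Answer: r(inv(p), p · p · q · q) · r(inv(q), q · q · q · q)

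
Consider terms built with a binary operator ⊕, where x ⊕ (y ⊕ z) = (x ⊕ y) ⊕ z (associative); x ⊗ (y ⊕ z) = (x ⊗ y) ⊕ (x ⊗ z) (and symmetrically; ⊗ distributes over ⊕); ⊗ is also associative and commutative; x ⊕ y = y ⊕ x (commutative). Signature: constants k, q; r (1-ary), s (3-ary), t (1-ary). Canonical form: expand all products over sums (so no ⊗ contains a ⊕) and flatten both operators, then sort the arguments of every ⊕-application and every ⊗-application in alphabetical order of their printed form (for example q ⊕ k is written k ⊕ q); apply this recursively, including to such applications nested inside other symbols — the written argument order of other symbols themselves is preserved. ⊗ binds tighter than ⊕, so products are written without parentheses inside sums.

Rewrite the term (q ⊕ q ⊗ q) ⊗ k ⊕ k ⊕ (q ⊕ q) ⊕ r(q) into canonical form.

Answer: k ⊕ k ⊗ q ⊕ k ⊗ q ⊗ q ⊕ q ⊕ q ⊕ r(q)

Derivation:
Expand:  k ⊗ q ⊕ k ⊗ q ⊗ q ⊕ k ⊕ q ⊕ q ⊕ r(q)
Order the arguments:  k ⊕ k ⊗ q ⊕ k ⊗ q ⊗ q ⊕ q ⊕ q ⊕ r(q)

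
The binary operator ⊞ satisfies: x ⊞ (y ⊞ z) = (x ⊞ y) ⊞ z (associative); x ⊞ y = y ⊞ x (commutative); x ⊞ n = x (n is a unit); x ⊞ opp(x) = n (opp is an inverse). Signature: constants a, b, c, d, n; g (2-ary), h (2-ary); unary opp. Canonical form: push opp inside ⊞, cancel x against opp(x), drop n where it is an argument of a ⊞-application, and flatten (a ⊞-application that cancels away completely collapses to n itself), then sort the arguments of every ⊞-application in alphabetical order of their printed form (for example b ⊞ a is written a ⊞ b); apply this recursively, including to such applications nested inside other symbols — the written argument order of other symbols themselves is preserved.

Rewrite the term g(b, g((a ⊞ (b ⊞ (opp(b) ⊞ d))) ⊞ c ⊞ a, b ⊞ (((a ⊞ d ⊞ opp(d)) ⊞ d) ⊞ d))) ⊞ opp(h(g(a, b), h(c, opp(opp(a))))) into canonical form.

Answer: g(b, g(a ⊞ a ⊞ c ⊞ d, a ⊞ b ⊞ d ⊞ d)) ⊞ opp(h(g(a, b), h(c, a)))

Derivation:
Push opp inside:  distribute opp over ⊞ and collapse double opp
Collect terms:  g(b, g(a ⊞ a ⊞ c ⊞ d, a ⊞ b ⊞ d ⊞ d)) ⊞ opp(h(g(a, b), h(c, a)))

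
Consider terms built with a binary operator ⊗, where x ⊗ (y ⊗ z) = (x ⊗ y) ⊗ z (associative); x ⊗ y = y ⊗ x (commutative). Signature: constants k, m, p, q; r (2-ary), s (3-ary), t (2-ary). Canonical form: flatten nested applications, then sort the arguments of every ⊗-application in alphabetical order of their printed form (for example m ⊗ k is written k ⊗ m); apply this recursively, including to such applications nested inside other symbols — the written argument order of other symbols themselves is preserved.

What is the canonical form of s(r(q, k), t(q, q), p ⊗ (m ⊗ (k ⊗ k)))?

Answer: s(r(q, k), t(q, q), k ⊗ k ⊗ m ⊗ p)

Derivation:
Work inside:  p ⊗ (m ⊗ (k ⊗ k))
Flatten:  p ⊗ m ⊗ k ⊗ k
Sort:  k ⊗ k ⊗ m ⊗ p
Put back:  s(r(q, k), t(q, q), k ⊗ k ⊗ m ⊗ p)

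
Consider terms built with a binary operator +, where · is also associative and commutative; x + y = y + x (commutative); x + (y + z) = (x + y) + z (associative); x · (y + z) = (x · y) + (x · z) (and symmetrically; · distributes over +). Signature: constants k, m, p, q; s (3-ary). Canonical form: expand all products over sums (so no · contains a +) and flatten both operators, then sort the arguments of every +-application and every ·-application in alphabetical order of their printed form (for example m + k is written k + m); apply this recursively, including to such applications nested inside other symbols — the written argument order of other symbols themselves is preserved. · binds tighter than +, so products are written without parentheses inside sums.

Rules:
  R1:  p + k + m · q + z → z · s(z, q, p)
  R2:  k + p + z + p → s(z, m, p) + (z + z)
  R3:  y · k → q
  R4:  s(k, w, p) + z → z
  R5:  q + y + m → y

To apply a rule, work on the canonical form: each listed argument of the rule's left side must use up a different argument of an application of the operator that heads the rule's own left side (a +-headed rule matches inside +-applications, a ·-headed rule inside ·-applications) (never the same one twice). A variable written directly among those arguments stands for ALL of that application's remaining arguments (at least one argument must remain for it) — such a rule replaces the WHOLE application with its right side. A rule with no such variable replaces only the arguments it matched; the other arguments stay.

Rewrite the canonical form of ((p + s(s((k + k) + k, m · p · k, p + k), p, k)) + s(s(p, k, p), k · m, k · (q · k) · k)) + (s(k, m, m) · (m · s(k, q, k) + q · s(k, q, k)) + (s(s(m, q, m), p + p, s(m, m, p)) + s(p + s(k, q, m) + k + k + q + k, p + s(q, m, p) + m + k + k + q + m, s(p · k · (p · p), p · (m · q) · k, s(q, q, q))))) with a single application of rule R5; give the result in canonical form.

Canonical form:  m · s(k, m, m) · s(k, q, k) + p + q · s(k, m, m) · s(k, q, k) + s(k + k + k + p + q + s(k, q, m), k + k + m + m + p + q + s(q, m, p), s(k · p · p · p, k · m · p · q, s(q, q, q))) + s(s(k + k + k, k · m · p, k + p), p, k) + s(s(m, q, m), p + p, s(m, m, p)) + s(s(p, k, p), k · m, k · k · k · q)
Match R5:  consume m, q;  y := k + k + m + p + s(q, m, p)
The variable takes the whole remainder — replace the entire application.
New term:  m · s(k, m, m) · s(k, q, k) + p + q · s(k, m, m) · s(k, q, k) + s(k + k + k + p + q + s(k, q, m), k + k + m + p + s(q, m, p), s(k · p · p · p, k · m · p · q, s(q, q, q))) + s(s(k + k + k, k · m · p, k + p), p, k) + s(s(m, q, m), p + p, s(m, m, p)) + s(s(p, k, p), k · m, k · k · k · q)

Answer: m · s(k, m, m) · s(k, q, k) + p + q · s(k, m, m) · s(k, q, k) + s(k + k + k + p + q + s(k, q, m), k + k + m + p + s(q, m, p), s(k · p · p · p, k · m · p · q, s(q, q, q))) + s(s(k + k + k, k · m · p, k + p), p, k) + s(s(m, q, m), p + p, s(m, m, p)) + s(s(p, k, p), k · m, k · k · k · q)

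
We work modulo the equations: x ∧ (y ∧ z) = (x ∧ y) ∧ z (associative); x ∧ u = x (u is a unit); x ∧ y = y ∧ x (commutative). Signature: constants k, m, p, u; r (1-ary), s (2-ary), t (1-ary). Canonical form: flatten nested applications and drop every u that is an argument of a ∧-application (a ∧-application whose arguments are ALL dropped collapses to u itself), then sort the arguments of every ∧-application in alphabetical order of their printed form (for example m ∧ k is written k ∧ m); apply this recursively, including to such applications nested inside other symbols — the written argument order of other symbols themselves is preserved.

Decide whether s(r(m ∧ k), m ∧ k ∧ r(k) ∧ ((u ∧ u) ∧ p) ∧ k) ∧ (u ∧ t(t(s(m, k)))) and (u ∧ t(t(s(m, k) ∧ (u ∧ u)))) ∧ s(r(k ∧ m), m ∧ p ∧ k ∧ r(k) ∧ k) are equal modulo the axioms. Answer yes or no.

Answer: yes — both canonical forms are s(r(k ∧ m), k ∧ k ∧ m ∧ p ∧ r(k)) ∧ t(t(s(m, k)))

Derivation:
Left:  s(r(m ∧ k), m ∧ k ∧ r(k) ∧ ((u ∧ u) ∧ p) ∧ k) ∧ (u ∧ t(t(s(m, k))))
  Merge nested applications:  s(r(m ∧ k), m ∧ k ∧ r(k) ∧ ((u ∧ u) ∧ p) ∧ k) ∧ u ∧ t(t(s(m, k)))
  Simplify inside:  s(r(m ∧ k), m ∧ k ∧ r(k) ∧ ((u ∧ u) ∧ p) ∧ k)  →  s(r(k ∧ m), k ∧ k ∧ m ∧ p ∧ r(k))
  Drop the unit:  drop u
  Sort:  s(r(k ∧ m), k ∧ k ∧ m ∧ p ∧ r(k)) ∧ t(t(s(m, k)))
Right:  (u ∧ t(t(s(m, k) ∧ (u ∧ u)))) ∧ s(r(k ∧ m), m ∧ p ∧ k ∧ r(k) ∧ k)
  Un-nest:  u ∧ t(t(s(m, k) ∧ (u ∧ u))) ∧ s(r(k ∧ m), m ∧ p ∧ k ∧ r(k) ∧ k)
  Simplify inside:  t(t(s(m, k) ∧ (u ∧ u)))  →  t(t(s(m, k)))
  Canonicalize subterm:  s(r(k ∧ m), m ∧ p ∧ k ∧ r(k) ∧ k)  →  s(r(k ∧ m), k ∧ k ∧ m ∧ p ∧ r(k))
  Drop the unit:  drop u
  Order the arguments:  s(r(k ∧ m), k ∧ k ∧ m ∧ p ∧ r(k)) ∧ t(t(s(m, k)))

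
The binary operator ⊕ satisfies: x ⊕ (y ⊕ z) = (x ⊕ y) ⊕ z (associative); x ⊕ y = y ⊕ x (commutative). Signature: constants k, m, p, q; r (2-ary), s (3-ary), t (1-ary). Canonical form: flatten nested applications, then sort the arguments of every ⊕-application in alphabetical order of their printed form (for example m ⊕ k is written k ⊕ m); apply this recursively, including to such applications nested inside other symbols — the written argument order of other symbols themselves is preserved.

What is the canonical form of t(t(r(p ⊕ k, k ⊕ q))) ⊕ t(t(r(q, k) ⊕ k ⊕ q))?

Answer: t(t(k ⊕ q ⊕ r(q, k))) ⊕ t(t(r(k ⊕ p, k ⊕ q)))

Derivation:
Canonicalize subterm:  t(t(r(p ⊕ k, k ⊕ q)))  →  t(t(r(k ⊕ p, k ⊕ q)))
Simplify inside:  t(t(r(q, k) ⊕ k ⊕ q))  →  t(t(k ⊕ q ⊕ r(q, k)))
Sort:  t(t(k ⊕ q ⊕ r(q, k))) ⊕ t(t(r(k ⊕ p, k ⊕ q)))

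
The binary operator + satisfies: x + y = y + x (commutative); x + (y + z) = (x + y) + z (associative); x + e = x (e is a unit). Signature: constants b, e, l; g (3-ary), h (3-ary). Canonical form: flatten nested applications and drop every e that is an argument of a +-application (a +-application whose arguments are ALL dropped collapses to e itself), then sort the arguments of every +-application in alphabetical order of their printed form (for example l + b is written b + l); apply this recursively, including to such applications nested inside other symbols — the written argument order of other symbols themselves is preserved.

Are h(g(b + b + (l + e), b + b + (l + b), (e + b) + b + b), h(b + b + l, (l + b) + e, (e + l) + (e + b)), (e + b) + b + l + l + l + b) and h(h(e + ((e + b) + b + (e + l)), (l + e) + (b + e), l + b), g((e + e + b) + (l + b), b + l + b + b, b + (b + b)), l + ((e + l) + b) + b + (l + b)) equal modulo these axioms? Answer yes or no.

Left:  h(g(b + b + (l + e), b + b + (l + b), (e + b) + b + b), h(b + b + l, (l + b) + e, (e + l) + (e + b)), (e + b) + b + l + l + l + b)
  Focus inside:  (e + b) + b + l + l + l + b
  Merge nested applications:  e + b + b + l + l + l + b
  Drop the unit:  drop e
  Order the arguments:  b + b + b + l + l + l
  Reassemble:  h(g(b + b + l, b + b + b + l, b + b + b), h(b + b + l, b + l, b + l), b + b + b + l + l + l)
Right:  h(h(e + ((e + b) + b + (e + l)), (l + e) + (b + e), l + b), g((e + e + b) + (l + b), b + l + b + b, b + (b + b)), l + ((e + l) + b) + b + (l + b))
  Focus inside:  l + ((e + l) + b) + b + (l + b)
  Flatten:  l + e + l + b + b + l + b
  Drop the unit:  drop e
  Sort:  b + b + b + l + l + l
  Put back:  h(h(b + b + l, b + l, b + l), g(b + b + l, b + b + b + l, b + b + b), b + b + b + l + l + l)

Answer: no — h(g(b + b + l, b + b + b + l, b + b + b), h(b + b + l, b + l, b + l), b + b + b + l + l + l) vs h(h(b + b + l, b + l, b + l), g(b + b + l, b + b + b + l, b + b + b), b + b + b + l + l + l)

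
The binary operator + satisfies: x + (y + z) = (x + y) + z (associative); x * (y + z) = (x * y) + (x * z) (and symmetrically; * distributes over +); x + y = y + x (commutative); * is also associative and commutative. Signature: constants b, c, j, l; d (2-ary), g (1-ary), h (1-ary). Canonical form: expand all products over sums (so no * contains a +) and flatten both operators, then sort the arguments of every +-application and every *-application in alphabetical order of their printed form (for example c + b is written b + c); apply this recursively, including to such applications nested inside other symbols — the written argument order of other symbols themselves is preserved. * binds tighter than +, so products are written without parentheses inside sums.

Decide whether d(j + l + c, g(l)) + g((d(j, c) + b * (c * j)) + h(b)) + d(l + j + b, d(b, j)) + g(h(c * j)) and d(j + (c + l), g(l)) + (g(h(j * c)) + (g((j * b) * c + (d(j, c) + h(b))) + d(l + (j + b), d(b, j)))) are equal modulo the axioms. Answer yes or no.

Answer: yes — both canonical forms are d(b + j + l, d(b, j)) + d(c + j + l, g(l)) + g(b * c * j + d(j, c) + h(b)) + g(h(c * j))

Derivation:
Left:  d(j + l + c, g(l)) + g((d(j, c) + b * (c * j)) + h(b)) + d(l + j + b, d(b, j)) + g(h(c * j))
  Un-nest:  d(c + j + l, g(l)) + g(b * c * j + d(j, c) + h(b)) + d(b + j + l, d(b, j)) + g(h(c * j))
  Order the arguments:  d(b + j + l, d(b, j)) + d(c + j + l, g(l)) + g(b * c * j + d(j, c) + h(b)) + g(h(c * j))
Right:  d(j + (c + l), g(l)) + (g(h(j * c)) + (g((j * b) * c + (d(j, c) + h(b))) + d(l + (j + b), d(b, j))))
  Merge nested applications:  d(c + j + l, g(l)) + g(h(c * j)) + g(b * c * j + d(j, c) + h(b)) + d(b + j + l, d(b, j))
  Sort arguments:  d(b + j + l, d(b, j)) + d(c + j + l, g(l)) + g(b * c * j + d(j, c) + h(b)) + g(h(c * j))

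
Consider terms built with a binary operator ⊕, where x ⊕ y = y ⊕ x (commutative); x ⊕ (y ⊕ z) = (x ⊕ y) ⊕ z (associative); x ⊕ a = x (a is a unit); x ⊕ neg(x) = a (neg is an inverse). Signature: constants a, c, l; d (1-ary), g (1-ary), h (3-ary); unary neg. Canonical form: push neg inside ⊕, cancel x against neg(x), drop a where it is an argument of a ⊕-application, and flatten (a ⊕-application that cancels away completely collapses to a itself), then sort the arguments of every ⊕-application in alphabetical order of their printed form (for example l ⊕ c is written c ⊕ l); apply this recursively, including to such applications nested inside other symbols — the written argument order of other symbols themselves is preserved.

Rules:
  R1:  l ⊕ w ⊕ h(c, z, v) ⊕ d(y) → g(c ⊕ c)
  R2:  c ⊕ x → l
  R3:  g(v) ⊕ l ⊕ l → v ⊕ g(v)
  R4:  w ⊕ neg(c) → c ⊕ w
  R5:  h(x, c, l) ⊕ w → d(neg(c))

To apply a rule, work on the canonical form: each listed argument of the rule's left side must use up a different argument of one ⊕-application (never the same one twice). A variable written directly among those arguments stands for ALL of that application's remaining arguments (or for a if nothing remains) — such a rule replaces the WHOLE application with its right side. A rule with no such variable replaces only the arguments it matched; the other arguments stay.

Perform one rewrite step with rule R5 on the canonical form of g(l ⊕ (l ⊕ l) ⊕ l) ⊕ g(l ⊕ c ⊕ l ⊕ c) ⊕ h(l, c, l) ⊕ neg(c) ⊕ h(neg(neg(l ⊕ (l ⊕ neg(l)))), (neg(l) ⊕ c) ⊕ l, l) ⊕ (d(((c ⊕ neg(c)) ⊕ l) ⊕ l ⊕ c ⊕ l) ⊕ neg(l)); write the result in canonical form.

Answer: d(neg(c))

Derivation:
Canonical form:  d(c ⊕ l ⊕ l ⊕ l) ⊕ g(c ⊕ c ⊕ l ⊕ l) ⊕ g(l ⊕ l ⊕ l ⊕ l) ⊕ h(l, c, l) ⊕ h(l, c, l) ⊕ neg(c) ⊕ neg(l)
Apply R5:  consuming h(l, c, l);  w := d(c ⊕ l ⊕ l ⊕ l) ⊕ g(c ⊕ c ⊕ l ⊕ l) ⊕ g(l ⊕ l ⊕ l ⊕ l) ⊕ h(l, c, l) ⊕ neg(c) ⊕ neg(l), x := l
The extension variable absorbs all remaining arguments, so the whole application is rewritten.
Result:  d(neg(c))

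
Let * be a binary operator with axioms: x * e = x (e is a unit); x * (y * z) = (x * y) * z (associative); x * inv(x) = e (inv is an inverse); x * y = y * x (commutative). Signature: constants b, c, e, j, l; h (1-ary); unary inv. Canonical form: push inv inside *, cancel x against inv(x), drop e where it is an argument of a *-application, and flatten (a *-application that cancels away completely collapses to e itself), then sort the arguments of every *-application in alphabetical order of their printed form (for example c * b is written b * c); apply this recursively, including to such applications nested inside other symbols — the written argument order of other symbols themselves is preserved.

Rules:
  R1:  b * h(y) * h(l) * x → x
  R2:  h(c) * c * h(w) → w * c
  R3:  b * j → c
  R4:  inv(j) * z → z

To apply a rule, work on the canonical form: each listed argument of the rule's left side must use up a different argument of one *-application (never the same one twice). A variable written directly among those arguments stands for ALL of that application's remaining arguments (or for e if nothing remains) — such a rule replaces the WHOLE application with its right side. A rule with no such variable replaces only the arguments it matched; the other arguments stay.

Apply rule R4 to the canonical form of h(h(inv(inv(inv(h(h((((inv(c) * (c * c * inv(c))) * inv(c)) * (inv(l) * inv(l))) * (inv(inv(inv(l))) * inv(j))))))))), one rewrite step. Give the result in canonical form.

Answer: h(h(inv(h(h(inv(c) * inv(l) * inv(l) * inv(l))))))

Derivation:
Canonical form:  h(h(inv(h(h(inv(c) * inv(j) * inv(l) * inv(l) * inv(l))))))
R4 matches:  uses inv(j);  z := inv(c) * inv(l) * inv(l) * inv(l)
Every leftover argument binds to the variable; the entire application is replaced.
New term:  h(h(inv(h(h(inv(c) * inv(l) * inv(l) * inv(l))))))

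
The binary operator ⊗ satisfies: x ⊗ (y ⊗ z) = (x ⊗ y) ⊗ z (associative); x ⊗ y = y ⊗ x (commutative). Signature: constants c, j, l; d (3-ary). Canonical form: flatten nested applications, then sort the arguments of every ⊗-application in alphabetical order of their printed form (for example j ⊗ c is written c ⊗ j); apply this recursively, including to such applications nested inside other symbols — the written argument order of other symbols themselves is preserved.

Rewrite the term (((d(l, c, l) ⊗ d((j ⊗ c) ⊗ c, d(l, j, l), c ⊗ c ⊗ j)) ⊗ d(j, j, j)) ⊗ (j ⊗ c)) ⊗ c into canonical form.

Answer: c ⊗ c ⊗ d(c ⊗ c ⊗ j, d(l, j, l), c ⊗ c ⊗ j) ⊗ d(j, j, j) ⊗ d(l, c, l) ⊗ j

Derivation:
Un-nest:  d(l, c, l) ⊗ d((j ⊗ c) ⊗ c, d(l, j, l), c ⊗ c ⊗ j) ⊗ d(j, j, j) ⊗ j ⊗ c ⊗ c
Canonicalize subterm:  d((j ⊗ c) ⊗ c, d(l, j, l), c ⊗ c ⊗ j)  →  d(c ⊗ c ⊗ j, d(l, j, l), c ⊗ c ⊗ j)
Sort:  c ⊗ c ⊗ d(c ⊗ c ⊗ j, d(l, j, l), c ⊗ c ⊗ j) ⊗ d(j, j, j) ⊗ d(l, c, l) ⊗ j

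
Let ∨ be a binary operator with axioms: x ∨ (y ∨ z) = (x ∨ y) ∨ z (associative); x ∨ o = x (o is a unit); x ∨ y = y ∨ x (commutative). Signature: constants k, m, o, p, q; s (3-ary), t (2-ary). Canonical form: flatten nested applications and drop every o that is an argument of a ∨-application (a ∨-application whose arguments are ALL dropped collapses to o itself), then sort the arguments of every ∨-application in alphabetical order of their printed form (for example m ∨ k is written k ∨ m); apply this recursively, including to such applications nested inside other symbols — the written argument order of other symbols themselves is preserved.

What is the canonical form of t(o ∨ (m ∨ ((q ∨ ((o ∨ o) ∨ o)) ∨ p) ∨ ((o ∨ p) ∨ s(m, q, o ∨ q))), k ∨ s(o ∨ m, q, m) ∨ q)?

Work inside:  o ∨ (m ∨ ((q ∨ ((o ∨ o) ∨ o)) ∨ p) ∨ ((o ∨ p) ∨ s(m, q, o ∨ q)))
Merge nested applications:  o ∨ m ∨ q ∨ o ∨ o ∨ o ∨ p ∨ o ∨ p ∨ s(m, q, o ∨ q)
Canonicalize subterm:  s(m, q, o ∨ q)  →  s(m, q, q)
Units out:  drop o (×5)
Order the arguments:  m ∨ p ∨ p ∨ q ∨ s(m, q, q)
Rebuild:  t(m ∨ p ∨ p ∨ q ∨ s(m, q, q), k ∨ q ∨ s(m, q, m))

Answer: t(m ∨ p ∨ p ∨ q ∨ s(m, q, q), k ∨ q ∨ s(m, q, m))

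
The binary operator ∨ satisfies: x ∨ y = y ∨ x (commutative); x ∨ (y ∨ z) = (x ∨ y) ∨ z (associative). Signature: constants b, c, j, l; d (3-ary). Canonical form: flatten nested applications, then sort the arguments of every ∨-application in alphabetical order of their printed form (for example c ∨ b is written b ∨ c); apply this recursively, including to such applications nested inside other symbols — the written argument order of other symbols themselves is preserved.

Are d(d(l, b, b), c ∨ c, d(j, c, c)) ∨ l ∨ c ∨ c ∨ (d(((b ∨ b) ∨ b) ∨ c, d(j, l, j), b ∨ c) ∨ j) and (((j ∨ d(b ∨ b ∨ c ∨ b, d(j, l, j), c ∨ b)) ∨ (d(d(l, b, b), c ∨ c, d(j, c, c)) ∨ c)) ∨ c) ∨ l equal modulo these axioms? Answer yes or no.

Answer: yes — both canonical forms are c ∨ c ∨ d(b ∨ b ∨ b ∨ c, d(j, l, j), b ∨ c) ∨ d(d(l, b, b), c ∨ c, d(j, c, c)) ∨ j ∨ l

Derivation:
Left:  d(d(l, b, b), c ∨ c, d(j, c, c)) ∨ l ∨ c ∨ c ∨ (d(((b ∨ b) ∨ b) ∨ c, d(j, l, j), b ∨ c) ∨ j)
  Merge nested applications:  d(d(l, b, b), c ∨ c, d(j, c, c)) ∨ l ∨ c ∨ c ∨ d(((b ∨ b) ∨ b) ∨ c, d(j, l, j), b ∨ c) ∨ j
  Inside:  d(((b ∨ b) ∨ b) ∨ c, d(j, l, j), b ∨ c)  →  d(b ∨ b ∨ b ∨ c, d(j, l, j), b ∨ c)
  Order the arguments:  c ∨ c ∨ d(b ∨ b ∨ b ∨ c, d(j, l, j), b ∨ c) ∨ d(d(l, b, b), c ∨ c, d(j, c, c)) ∨ j ∨ l
Right:  (((j ∨ d(b ∨ b ∨ c ∨ b, d(j, l, j), c ∨ b)) ∨ (d(d(l, b, b), c ∨ c, d(j, c, c)) ∨ c)) ∨ c) ∨ l
  Un-nest:  j ∨ d(b ∨ b ∨ c ∨ b, d(j, l, j), c ∨ b) ∨ d(d(l, b, b), c ∨ c, d(j, c, c)) ∨ c ∨ c ∨ l
  Canonicalize subterm:  d(b ∨ b ∨ c ∨ b, d(j, l, j), c ∨ b)  →  d(b ∨ b ∨ b ∨ c, d(j, l, j), b ∨ c)
  Sort:  c ∨ c ∨ d(b ∨ b ∨ b ∨ c, d(j, l, j), b ∨ c) ∨ d(d(l, b, b), c ∨ c, d(j, c, c)) ∨ j ∨ l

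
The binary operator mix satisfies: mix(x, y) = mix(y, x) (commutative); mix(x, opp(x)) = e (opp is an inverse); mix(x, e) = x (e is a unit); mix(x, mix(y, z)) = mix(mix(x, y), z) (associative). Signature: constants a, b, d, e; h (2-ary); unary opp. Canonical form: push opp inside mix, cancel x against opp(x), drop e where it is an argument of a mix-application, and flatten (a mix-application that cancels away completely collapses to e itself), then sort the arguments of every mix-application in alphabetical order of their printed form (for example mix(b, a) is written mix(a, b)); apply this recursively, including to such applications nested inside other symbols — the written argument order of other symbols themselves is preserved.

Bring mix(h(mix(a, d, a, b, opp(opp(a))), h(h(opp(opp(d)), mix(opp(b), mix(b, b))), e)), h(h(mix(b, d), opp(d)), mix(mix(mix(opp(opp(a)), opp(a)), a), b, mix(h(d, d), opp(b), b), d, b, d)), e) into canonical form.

Answer: mix(h(h(mix(b, d), opp(d)), mix(a, b, b, d, d, h(d, d))), h(mix(a, a, a, b, d), h(h(d, b), e)))

Derivation:
Push opp inside:  distribute opp over mix and collapse double opp
Combine occurrences:  mix(h(mix(a, a, a, b, d), h(h(d, b), e)), h(h(mix(b, d), opp(d)), mix(a, b, b, d, d, h(d, d))))
Sort arguments:  mix(h(h(mix(b, d), opp(d)), mix(a, b, b, d, d, h(d, d))), h(mix(a, a, a, b, d), h(h(d, b), e)))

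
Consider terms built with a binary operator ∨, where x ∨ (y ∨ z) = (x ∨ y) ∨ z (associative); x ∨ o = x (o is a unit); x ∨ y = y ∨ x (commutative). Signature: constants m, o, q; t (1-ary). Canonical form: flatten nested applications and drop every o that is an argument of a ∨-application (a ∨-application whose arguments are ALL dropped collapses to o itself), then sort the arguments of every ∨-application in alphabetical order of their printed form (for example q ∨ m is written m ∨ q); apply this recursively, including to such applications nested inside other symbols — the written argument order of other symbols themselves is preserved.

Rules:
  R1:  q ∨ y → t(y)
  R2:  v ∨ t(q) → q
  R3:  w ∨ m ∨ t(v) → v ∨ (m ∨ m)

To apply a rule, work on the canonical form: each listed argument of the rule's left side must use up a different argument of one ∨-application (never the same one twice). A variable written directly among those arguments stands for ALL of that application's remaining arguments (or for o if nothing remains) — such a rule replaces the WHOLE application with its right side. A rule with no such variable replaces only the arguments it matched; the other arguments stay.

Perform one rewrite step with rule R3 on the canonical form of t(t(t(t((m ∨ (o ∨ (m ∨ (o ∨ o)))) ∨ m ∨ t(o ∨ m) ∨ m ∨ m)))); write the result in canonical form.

Canonical form:  t(t(t(t(m ∨ m ∨ m ∨ m ∨ m ∨ t(m)))))
Match R3:  consume m, t(m);  v := m, w := m ∨ m ∨ m ∨ m
The extension variable absorbs all remaining arguments, so the whole application is rewritten.
New term:  t(t(t(t(m ∨ m ∨ m))))

Answer: t(t(t(t(m ∨ m ∨ m))))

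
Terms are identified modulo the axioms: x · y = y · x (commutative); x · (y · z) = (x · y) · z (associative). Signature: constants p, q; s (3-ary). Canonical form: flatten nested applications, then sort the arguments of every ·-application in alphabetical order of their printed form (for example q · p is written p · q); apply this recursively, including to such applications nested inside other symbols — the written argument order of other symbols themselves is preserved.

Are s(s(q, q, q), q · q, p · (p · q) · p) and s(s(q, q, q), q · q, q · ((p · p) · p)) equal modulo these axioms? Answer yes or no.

Answer: yes — both canonical forms are s(s(q, q, q), q · q, p · p · p · q)

Derivation:
Left:  s(s(q, q, q), q · q, p · (p · q) · p)
  Descend into:  p · (p · q) · p
  Merge nested applications:  p · p · q · p
  Sort:  p · p · p · q
  Reassemble:  s(s(q, q, q), q · q, p · p · p · q)
Right:  s(s(q, q, q), q · q, q · ((p · p) · p))
  Work inside:  q · ((p · p) · p)
  Flatten:  q · p · p · p
  Sort:  p · p · p · q
  Rebuild:  s(s(q, q, q), q · q, p · p · p · q)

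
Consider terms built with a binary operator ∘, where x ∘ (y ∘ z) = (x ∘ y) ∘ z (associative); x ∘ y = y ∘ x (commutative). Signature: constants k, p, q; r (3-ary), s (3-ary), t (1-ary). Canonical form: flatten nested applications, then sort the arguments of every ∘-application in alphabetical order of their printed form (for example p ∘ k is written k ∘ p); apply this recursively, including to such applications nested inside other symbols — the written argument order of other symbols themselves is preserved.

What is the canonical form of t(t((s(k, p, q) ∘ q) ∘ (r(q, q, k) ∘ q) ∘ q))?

Descend into:  (s(k, p, q) ∘ q) ∘ (r(q, q, k) ∘ q) ∘ q
Un-nest:  s(k, p, q) ∘ q ∘ r(q, q, k) ∘ q ∘ q
Order the arguments:  q ∘ q ∘ q ∘ r(q, q, k) ∘ s(k, p, q)
Rebuild:  t(t(q ∘ q ∘ q ∘ r(q, q, k) ∘ s(k, p, q)))

Answer: t(t(q ∘ q ∘ q ∘ r(q, q, k) ∘ s(k, p, q)))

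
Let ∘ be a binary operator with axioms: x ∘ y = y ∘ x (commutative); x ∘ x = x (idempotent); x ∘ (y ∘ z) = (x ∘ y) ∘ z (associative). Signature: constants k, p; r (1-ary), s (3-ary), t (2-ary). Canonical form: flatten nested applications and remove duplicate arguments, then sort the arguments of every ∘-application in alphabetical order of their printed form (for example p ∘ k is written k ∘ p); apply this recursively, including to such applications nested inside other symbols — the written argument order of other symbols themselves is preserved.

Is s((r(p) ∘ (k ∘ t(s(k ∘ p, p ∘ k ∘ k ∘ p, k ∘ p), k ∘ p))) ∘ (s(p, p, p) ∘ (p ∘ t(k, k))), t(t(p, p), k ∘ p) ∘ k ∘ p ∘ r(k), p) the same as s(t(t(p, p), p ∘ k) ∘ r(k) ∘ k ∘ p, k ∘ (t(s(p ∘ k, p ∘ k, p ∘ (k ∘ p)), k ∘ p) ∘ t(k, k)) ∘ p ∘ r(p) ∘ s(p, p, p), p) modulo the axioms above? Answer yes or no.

Answer: no — s(k ∘ p ∘ r(p) ∘ s(p, p, p) ∘ t(k, k) ∘ t(s(k ∘ p, k ∘ p, k ∘ p), k ∘ p), k ∘ p ∘ r(k) ∘ t(t(p, p), k ∘ p), p) vs s(k ∘ p ∘ r(k) ∘ t(t(p, p), k ∘ p), k ∘ p ∘ r(p) ∘ s(p, p, p) ∘ t(k, k) ∘ t(s(k ∘ p, k ∘ p, k ∘ p), k ∘ p), p)

Derivation:
Left:  s((r(p) ∘ (k ∘ t(s(k ∘ p, p ∘ k ∘ k ∘ p, k ∘ p), k ∘ p))) ∘ (s(p, p, p) ∘ (p ∘ t(k, k))), t(t(p, p), k ∘ p) ∘ k ∘ p ∘ r(k), p)
  Focus inside:  (r(p) ∘ (k ∘ t(s(k ∘ p, p ∘ k ∘ k ∘ p, k ∘ p), k ∘ p))) ∘ (s(p, p, p) ∘ (p ∘ t(k, k)))
  Un-nest:  r(p) ∘ k ∘ t(s(k ∘ p, p ∘ k ∘ k ∘ p, k ∘ p), k ∘ p) ∘ s(p, p, p) ∘ p ∘ t(k, k)
  Simplify inside:  t(s(k ∘ p, p ∘ k ∘ k ∘ p, k ∘ p), k ∘ p)  →  t(s(k ∘ p, k ∘ p, k ∘ p), k ∘ p)
  Order the arguments:  k ∘ p ∘ r(p) ∘ s(p, p, p) ∘ t(k, k) ∘ t(s(k ∘ p, k ∘ p, k ∘ p), k ∘ p)
  Reassemble:  s(k ∘ p ∘ r(p) ∘ s(p, p, p) ∘ t(k, k) ∘ t(s(k ∘ p, k ∘ p, k ∘ p), k ∘ p), k ∘ p ∘ r(k) ∘ t(t(p, p), k ∘ p), p)
Right:  s(t(t(p, p), p ∘ k) ∘ r(k) ∘ k ∘ p, k ∘ (t(s(p ∘ k, p ∘ k, p ∘ (k ∘ p)), k ∘ p) ∘ t(k, k)) ∘ p ∘ r(p) ∘ s(p, p, p), p)
  Focus inside:  k ∘ (t(s(p ∘ k, p ∘ k, p ∘ (k ∘ p)), k ∘ p) ∘ t(k, k)) ∘ p ∘ r(p) ∘ s(p, p, p)
  Un-nest:  k ∘ t(s(p ∘ k, p ∘ k, p ∘ (k ∘ p)), k ∘ p) ∘ t(k, k) ∘ p ∘ r(p) ∘ s(p, p, p)
  Canonicalize subterm:  t(s(p ∘ k, p ∘ k, p ∘ (k ∘ p)), k ∘ p)  →  t(s(k ∘ p, k ∘ p, k ∘ p), k ∘ p)
  Sort arguments:  k ∘ p ∘ r(p) ∘ s(p, p, p) ∘ t(k, k) ∘ t(s(k ∘ p, k ∘ p, k ∘ p), k ∘ p)
  Reassemble:  s(k ∘ p ∘ r(k) ∘ t(t(p, p), k ∘ p), k ∘ p ∘ r(p) ∘ s(p, p, p) ∘ t(k, k) ∘ t(s(k ∘ p, k ∘ p, k ∘ p), k ∘ p), p)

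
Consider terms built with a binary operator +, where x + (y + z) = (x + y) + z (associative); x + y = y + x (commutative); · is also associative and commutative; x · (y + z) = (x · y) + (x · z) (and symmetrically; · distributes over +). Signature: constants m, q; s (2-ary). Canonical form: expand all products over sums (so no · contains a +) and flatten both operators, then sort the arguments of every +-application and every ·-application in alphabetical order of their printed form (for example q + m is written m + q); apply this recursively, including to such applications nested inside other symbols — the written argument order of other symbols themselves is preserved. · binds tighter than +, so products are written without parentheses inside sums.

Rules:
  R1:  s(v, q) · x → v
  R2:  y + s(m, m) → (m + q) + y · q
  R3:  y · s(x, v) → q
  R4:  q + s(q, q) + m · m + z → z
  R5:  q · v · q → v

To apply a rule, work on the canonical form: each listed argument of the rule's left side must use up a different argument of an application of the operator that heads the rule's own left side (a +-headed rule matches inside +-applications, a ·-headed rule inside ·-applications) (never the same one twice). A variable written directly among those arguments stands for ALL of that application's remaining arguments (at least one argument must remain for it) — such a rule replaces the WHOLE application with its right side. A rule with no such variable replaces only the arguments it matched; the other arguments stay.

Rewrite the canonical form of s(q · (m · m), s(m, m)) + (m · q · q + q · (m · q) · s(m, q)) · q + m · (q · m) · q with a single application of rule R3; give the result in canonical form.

Canonical form:  m · m · q · q + m · q · q · q + m · q · q · q · s(m, q) + s(m · m · q, s(m, m))
R3 matches:  uses s(m, q);  v := q, x := m, y := m · q · q · q
The extension variable absorbs all remaining arguments, so the whole application is rewritten.
New term:  m · m · q · q + m · q · q · q + q + s(m · m · q, s(m, m))

Answer: m · m · q · q + m · q · q · q + q + s(m · m · q, s(m, m))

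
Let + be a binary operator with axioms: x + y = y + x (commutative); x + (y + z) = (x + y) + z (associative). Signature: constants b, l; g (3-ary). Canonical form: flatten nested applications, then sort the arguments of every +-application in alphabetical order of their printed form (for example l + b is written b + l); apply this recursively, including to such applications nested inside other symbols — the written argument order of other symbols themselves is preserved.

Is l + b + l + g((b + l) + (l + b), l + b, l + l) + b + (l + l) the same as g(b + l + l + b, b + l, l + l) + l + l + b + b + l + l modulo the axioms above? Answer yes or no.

Answer: yes — both canonical forms are b + b + g(b + b + l + l, b + l, l + l) + l + l + l + l

Derivation:
Left:  l + b + l + g((b + l) + (l + b), l + b, l + l) + b + (l + l)
  Un-nest:  l + b + l + g((b + l) + (l + b), l + b, l + l) + b + l + l
  Canonicalize subterm:  g((b + l) + (l + b), l + b, l + l)  →  g(b + b + l + l, b + l, l + l)
  Sort arguments:  b + b + g(b + b + l + l, b + l, l + l) + l + l + l + l
Right:  g(b + l + l + b, b + l, l + l) + l + l + b + b + l + l
  Simplify inside:  g(b + l + l + b, b + l, l + l)  →  g(b + b + l + l, b + l, l + l)
  Sort arguments:  b + b + g(b + b + l + l, b + l, l + l) + l + l + l + l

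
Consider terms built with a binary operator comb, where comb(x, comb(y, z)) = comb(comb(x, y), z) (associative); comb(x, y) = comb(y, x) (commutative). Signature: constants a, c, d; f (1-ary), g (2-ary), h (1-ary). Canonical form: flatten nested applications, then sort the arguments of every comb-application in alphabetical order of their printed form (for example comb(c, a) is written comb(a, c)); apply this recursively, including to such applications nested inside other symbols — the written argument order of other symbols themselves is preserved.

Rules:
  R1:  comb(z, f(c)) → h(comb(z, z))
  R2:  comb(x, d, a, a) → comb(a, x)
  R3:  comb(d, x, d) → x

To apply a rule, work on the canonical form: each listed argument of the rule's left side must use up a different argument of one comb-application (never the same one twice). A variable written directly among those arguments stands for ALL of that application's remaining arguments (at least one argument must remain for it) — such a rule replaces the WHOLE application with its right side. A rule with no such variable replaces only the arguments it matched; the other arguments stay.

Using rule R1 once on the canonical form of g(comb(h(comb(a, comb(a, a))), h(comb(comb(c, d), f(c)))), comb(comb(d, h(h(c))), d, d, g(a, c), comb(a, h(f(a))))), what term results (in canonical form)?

Canonical form:  g(comb(h(comb(a, a, a)), h(comb(c, d, f(c)))), comb(a, d, d, d, g(a, c), h(f(a)), h(h(c))))
Match R1:  consume f(c);  z := comb(c, d)
Every leftover argument binds to the variable; the entire application is replaced.
New term:  g(comb(h(comb(a, a, a)), h(h(comb(c, c, d, d)))), comb(a, d, d, d, g(a, c), h(f(a)), h(h(c))))

Answer: g(comb(h(comb(a, a, a)), h(h(comb(c, c, d, d)))), comb(a, d, d, d, g(a, c), h(f(a)), h(h(c))))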